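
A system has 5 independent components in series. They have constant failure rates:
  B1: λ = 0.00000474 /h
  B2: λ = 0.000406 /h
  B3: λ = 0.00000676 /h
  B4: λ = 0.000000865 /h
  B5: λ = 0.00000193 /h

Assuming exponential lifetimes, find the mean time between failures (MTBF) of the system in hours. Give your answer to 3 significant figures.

2380

Series of exponential components: λ_sys = Σ λ_i
λ_sys = 0.00000474 + 0.000406 + 0.00000676 + 0.000000865 + 0.00000193 = 4.2030e-04 /h
MTBF = 1 / λ_sys = 2380 h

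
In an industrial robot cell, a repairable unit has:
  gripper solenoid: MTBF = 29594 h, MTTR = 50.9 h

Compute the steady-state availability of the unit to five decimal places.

A(gripper solenoid) = MTBF/(MTBF+MTTR) = 29594/(29594+50.9) = 0.99828

0.99828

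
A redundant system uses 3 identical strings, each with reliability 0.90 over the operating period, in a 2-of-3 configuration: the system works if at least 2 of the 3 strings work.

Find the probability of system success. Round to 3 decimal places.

R = Σ_{i=2}^{3} C(3,i) p^i (1−p)^{3−i} with p = 0.90
C(3,2)·0.90^2·0.10^1 = 0.24300
C(3,3)·0.90^3·0.10^0 = 0.72900
Sum = 0.972

0.972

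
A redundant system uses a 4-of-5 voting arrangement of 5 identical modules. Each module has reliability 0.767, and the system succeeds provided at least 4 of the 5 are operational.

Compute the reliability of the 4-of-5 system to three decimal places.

R = Σ_{i=4}^{5} C(5,i) p^i (1−p)^{5−i} with p = 0.767
C(5,4)·0.767^4·0.233^1 = 0.40319
C(5,5)·0.767^5·0.233^0 = 0.26545
Sum = 0.669

0.669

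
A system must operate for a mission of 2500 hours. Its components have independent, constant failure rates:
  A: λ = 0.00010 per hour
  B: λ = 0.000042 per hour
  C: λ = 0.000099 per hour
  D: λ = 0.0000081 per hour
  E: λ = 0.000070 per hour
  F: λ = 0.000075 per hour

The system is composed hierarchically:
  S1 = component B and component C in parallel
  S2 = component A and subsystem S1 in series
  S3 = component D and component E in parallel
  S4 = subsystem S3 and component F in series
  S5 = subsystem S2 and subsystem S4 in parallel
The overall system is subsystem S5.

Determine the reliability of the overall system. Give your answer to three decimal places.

R(A) = exp(−0.00010 × 2500) = 0.77880
R(B) = exp(−0.000042 × 2500) = 0.90032
R(C) = exp(−0.000099 × 2500) = 0.78075
R(D) = exp(−0.0000081 × 2500) = 0.97995
R(E) = exp(−0.000070 × 2500) = 0.83946
R(F) = exp(−0.000075 × 2500) = 0.82903
Parallel (B and C): 1 − (1 − 0.90032)(1 − 0.78075) = 0.97815
Series (A and [0.97815]): 0.77880 × 0.97815 = 0.76178
Parallel (D and E): 1 − (1 − 0.97995)(1 − 0.83946) = 0.99678
Series ([0.99678] and F): 0.99678 × 0.82903 = 0.82636
Parallel ([0.76178] and [0.82636]): 1 − (1 − 0.76178)(1 − 0.82636) = 0.959

0.959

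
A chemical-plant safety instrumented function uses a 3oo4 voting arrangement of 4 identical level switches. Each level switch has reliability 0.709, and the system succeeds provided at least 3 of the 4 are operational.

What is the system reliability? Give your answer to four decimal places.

R = Σ_{i=3}^{4} C(4,i) p^i (1−p)^{4−i} with p = 0.709
C(4,3)·0.709^3·0.291^1 = 0.414851
C(4,4)·0.709^4·0.291^0 = 0.252688
Sum = 0.6675

0.6675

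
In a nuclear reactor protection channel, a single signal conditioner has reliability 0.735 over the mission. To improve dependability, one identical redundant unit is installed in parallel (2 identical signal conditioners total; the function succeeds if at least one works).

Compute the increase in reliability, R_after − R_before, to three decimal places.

R_before = 0.735
R_after = 1 − (1 − 0.735)^2 = 0.930
ΔR = 0.930 − 0.735 = 0.195

0.195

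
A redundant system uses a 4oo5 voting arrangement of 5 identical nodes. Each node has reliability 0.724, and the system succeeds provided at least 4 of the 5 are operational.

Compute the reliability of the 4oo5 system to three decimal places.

R = Σ_{i=4}^{5} C(5,i) p^i (1−p)^{5−i} with p = 0.724
C(5,4)·0.724^4·0.276^1 = 0.37917
C(5,5)·0.724^5·0.276^0 = 0.19893
Sum = 0.578

0.578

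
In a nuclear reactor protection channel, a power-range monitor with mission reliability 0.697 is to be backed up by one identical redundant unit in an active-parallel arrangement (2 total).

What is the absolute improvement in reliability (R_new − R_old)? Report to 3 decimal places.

0.211

R_before = 0.697
R_after = 1 − (1 − 0.697)^2 = 0.908
ΔR = 0.908 − 0.697 = 0.211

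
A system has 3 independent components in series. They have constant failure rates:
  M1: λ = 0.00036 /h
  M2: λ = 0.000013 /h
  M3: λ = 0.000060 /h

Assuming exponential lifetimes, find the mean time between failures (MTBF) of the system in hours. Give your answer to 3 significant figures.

Series of exponential components: λ_sys = Σ λ_i
λ_sys = 0.00036 + 0.000013 + 0.000060 = 4.3300e-04 /h
MTBF = 1 / λ_sys = 2310 h

2310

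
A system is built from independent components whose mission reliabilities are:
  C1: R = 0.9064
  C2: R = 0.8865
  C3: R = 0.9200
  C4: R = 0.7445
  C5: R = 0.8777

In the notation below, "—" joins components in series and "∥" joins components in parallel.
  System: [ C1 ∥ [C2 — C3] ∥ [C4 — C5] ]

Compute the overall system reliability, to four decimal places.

0.9940

Series (C2 and C3): 0.886500 × 0.920000 = 0.815580
Series (C4 and C5): 0.744500 × 0.877700 = 0.653448
Parallel (C1, [0.815580], and [0.653448]): 1 − (1 − 0.906400)(1 − 0.815580)(1 − 0.653448) = 0.9940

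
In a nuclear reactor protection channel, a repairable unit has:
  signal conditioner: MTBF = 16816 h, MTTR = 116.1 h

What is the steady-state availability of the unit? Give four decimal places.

0.9931

A(signal conditioner) = MTBF/(MTBF+MTTR) = 16816/(16816+116.1) = 0.9931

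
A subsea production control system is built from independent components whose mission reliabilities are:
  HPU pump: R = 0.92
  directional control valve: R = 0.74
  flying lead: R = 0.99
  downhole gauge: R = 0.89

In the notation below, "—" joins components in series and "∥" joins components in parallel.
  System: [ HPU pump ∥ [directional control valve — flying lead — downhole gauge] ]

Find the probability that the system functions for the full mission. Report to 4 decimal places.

Series (directional control valve, flying lead, and downhole gauge): 0.740000 × 0.990000 × 0.890000 = 0.652014
Parallel (HPU pump and [0.652014]): 1 − (1 − 0.920000)(1 − 0.652014) = 0.9722

0.9722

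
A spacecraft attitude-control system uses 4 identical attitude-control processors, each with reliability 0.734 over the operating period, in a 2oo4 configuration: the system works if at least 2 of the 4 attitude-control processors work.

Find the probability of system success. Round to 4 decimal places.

0.9397

R = Σ_{i=2}^{4} C(4,i) p^i (1−p)^{4−i} with p = 0.734
C(4,2)·0.734^2·0.266^2 = 0.228721
C(4,3)·0.734^3·0.266^1 = 0.420756
C(4,4)·0.734^4·0.266^0 = 0.290258
Sum = 0.9397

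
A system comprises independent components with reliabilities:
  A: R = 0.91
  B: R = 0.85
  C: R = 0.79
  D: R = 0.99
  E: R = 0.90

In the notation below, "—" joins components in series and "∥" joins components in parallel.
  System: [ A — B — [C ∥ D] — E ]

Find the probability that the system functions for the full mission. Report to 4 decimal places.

0.6947

Parallel (C and D): 1 − (1 − 0.790000)(1 − 0.990000) = 0.997900
Series (A, B, [0.997900], and E): 0.910000 × 0.850000 × 0.997900 × 0.900000 = 0.6947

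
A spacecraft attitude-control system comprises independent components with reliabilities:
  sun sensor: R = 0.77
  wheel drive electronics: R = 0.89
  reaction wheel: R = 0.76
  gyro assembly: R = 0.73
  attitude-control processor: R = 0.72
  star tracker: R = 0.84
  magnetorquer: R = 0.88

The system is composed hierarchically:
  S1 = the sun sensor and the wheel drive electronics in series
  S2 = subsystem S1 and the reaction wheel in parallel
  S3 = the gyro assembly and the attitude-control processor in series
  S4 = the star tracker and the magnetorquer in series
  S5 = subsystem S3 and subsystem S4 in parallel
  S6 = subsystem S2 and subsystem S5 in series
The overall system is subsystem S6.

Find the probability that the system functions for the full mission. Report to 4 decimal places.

Series (sun sensor and wheel drive electronics): 0.770000 × 0.890000 = 0.685300
Parallel ([0.685300] and reaction wheel): 1 − (1 − 0.685300)(1 − 0.760000) = 0.924472
Series (gyro assembly and attitude-control processor): 0.730000 × 0.720000 = 0.525600
Series (star tracker and magnetorquer): 0.840000 × 0.880000 = 0.739200
Parallel ([0.525600] and [0.739200]): 1 − (1 − 0.525600)(1 − 0.739200) = 0.876276
Series ([0.924472] and [0.876276]): 0.924472 × 0.876276 = 0.8101

0.8101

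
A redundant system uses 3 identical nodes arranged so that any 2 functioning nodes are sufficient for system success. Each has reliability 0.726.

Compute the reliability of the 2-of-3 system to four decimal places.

R = Σ_{i=2}^{3} C(3,i) p^i (1−p)^{3−i} with p = 0.726
C(3,2)·0.726^2·0.274^1 = 0.433256
C(3,3)·0.726^3·0.274^0 = 0.382657
Sum = 0.8159

0.8159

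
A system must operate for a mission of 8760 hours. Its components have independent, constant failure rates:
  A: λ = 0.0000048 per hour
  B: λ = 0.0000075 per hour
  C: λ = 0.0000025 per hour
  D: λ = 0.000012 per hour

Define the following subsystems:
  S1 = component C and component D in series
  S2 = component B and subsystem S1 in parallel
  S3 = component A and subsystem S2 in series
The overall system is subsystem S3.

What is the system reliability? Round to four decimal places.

R(A) = exp(−0.0000048 × 8760) = 0.958824
R(B) = exp(−0.0000075 × 8760) = 0.936412
R(C) = exp(−0.0000025 × 8760) = 0.978338
R(D) = exp(−0.000012 × 8760) = 0.900216
Series (C and D): 0.978338 × 0.900216 = 0.880716
Parallel (B and [0.880716]): 1 − (1 − 0.936412)(1 − 0.880716) = 0.992415
Series (A and [0.992415]): 0.958824 × 0.992415 = 0.9516

0.9516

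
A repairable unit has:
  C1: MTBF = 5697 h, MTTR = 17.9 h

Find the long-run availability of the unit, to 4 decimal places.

0.9969

A(C1) = MTBF/(MTBF+MTTR) = 5697/(5697+17.9) = 0.9969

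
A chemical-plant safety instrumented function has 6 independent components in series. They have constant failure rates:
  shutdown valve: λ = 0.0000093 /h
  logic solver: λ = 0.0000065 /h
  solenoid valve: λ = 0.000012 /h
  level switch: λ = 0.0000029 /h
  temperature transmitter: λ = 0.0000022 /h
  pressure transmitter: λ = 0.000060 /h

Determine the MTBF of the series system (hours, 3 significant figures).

10800

Series of exponential components: λ_sys = Σ λ_i
λ_sys = 0.0000093 + 0.0000065 + 0.000012 + 0.0000029 + 0.0000022 + 0.000060 = 9.2900e-05 /h
MTBF = 1 / λ_sys = 10800 h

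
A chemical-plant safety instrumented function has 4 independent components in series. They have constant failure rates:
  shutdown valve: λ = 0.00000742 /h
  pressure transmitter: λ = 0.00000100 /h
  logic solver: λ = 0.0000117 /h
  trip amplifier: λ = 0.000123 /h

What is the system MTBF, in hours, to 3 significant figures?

6990

Series of exponential components: λ_sys = Σ λ_i
λ_sys = 0.00000742 + 0.00000100 + 0.0000117 + 0.000123 = 1.4312e-04 /h
MTBF = 1 / λ_sys = 6990 h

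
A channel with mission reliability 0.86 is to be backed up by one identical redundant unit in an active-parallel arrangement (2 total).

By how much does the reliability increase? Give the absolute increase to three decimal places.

R_before = 0.86
R_after = 1 − (1 − 0.86)^2 = 0.980
ΔR = 0.980 − 0.86 = 0.120

0.120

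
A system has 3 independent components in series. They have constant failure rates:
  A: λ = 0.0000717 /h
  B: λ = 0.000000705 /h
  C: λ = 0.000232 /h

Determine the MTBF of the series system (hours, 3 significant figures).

3290

Series of exponential components: λ_sys = Σ λ_i
λ_sys = 0.0000717 + 0.000000705 + 0.000232 = 3.0440e-04 /h
MTBF = 1 / λ_sys = 3290 h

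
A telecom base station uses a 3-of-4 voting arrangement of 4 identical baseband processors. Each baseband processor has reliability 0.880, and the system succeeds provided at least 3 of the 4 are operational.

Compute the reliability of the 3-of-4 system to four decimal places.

R = Σ_{i=3}^{4} C(4,i) p^i (1−p)^{4−i} with p = 0.880
C(4,3)·0.880^3·0.120^1 = 0.327107
C(4,4)·0.880^4·0.120^0 = 0.599695
Sum = 0.9268

0.9268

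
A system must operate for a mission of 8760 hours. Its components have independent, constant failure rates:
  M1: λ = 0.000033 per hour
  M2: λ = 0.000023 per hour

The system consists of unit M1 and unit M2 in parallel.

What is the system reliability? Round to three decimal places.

0.954

R(M1) = exp(−0.000033 × 8760) = 0.74895
R(M2) = exp(−0.000023 × 8760) = 0.81752
Parallel (M1 and M2): 1 − (1 − 0.74895)(1 − 0.81752) = 0.954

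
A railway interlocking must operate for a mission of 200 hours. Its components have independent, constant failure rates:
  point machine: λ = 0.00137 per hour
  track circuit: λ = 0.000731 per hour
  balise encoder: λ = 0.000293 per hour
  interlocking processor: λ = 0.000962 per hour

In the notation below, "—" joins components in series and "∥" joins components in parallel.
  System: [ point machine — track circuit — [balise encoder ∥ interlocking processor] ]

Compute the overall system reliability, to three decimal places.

R(point machine) = exp(−0.00137 × 200) = 0.76033
R(track circuit) = exp(−0.000731 × 200) = 0.86398
R(balise encoder) = exp(−0.000293 × 200) = 0.94308
R(interlocking processor) = exp(−0.000962 × 200) = 0.82498
Parallel (balise encoder and interlocking processor): 1 − (1 − 0.94308)(1 − 0.82498) = 0.99004
Series (point machine, track circuit, and [0.99004]): 0.76033 × 0.86398 × 0.99004 = 0.650

0.650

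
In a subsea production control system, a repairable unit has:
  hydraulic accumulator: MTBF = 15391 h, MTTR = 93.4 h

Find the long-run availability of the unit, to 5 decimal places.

0.99397

A(hydraulic accumulator) = MTBF/(MTBF+MTTR) = 15391/(15391+93.4) = 0.99397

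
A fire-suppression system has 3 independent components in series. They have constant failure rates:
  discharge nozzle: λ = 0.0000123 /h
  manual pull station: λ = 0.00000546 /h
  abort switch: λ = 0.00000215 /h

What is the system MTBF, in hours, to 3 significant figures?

Series of exponential components: λ_sys = Σ λ_i
λ_sys = 0.0000123 + 0.00000546 + 0.00000215 = 1.9910e-05 /h
MTBF = 1 / λ_sys = 50200 h

50200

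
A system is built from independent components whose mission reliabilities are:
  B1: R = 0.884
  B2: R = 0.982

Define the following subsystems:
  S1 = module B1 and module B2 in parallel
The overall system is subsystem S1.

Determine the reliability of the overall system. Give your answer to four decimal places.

0.9979

Parallel (B1 and B2): 1 − (1 − 0.884000)(1 − 0.982000) = 0.9979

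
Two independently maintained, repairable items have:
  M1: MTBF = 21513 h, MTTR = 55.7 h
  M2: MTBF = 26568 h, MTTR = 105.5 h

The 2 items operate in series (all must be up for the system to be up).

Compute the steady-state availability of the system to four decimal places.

A(M1) = MTBF/(MTBF+MTTR) = 21513/(21513+55.7) = 0.997418
A(M2) = MTBF/(MTBF+MTTR) = 26568/(26568+105.5) = 0.996045
Series availability: 0.997418 × 0.996045 = 0.9935

0.9935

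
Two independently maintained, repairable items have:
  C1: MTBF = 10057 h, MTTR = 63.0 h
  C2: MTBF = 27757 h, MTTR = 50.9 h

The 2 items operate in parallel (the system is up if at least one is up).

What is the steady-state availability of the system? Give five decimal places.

0.99999

A(C1) = MTBF/(MTBF+MTTR) = 10057/(10057+63.0) = 0.993775
A(C2) = MTBF/(MTBF+MTTR) = 27757/(27757+50.9) = 0.998170
Parallel availability: 1 − (1 − 0.993775)(1 − 0.998170) = 0.99999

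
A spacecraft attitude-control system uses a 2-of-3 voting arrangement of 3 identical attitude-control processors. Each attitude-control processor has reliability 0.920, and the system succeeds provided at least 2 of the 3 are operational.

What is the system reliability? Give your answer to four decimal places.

R = Σ_{i=2}^{3} C(3,i) p^i (1−p)^{3−i} with p = 0.920
C(3,2)·0.920^2·0.080^1 = 0.203136
C(3,3)·0.920^3·0.080^0 = 0.778688
Sum = 0.9818

0.9818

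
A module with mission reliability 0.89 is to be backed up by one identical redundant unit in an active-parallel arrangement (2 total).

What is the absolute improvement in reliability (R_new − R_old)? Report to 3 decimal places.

R_before = 0.89
R_after = 1 − (1 − 0.89)^2 = 0.988
ΔR = 0.988 − 0.89 = 0.098

0.098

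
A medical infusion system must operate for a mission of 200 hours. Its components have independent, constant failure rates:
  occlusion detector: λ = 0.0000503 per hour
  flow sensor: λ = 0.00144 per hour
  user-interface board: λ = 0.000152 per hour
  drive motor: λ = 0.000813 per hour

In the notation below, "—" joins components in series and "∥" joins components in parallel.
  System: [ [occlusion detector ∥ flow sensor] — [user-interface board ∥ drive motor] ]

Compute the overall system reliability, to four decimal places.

0.9930

R(occlusion detector) = exp(−0.0000503 × 200) = 0.989990
R(flow sensor) = exp(−0.00144 × 200) = 0.749762
R(user-interface board) = exp(−0.000152 × 200) = 0.970057
R(drive motor) = exp(−0.000813 × 200) = 0.849931
Parallel (occlusion detector and flow sensor): 1 − (1 − 0.989990)(1 − 0.749762) = 0.997495
Parallel (user-interface board and drive motor): 1 − (1 − 0.970057)(1 − 0.849931) = 0.995506
Series ([0.997495] and [0.995506]): 0.997495 × 0.995506 = 0.9930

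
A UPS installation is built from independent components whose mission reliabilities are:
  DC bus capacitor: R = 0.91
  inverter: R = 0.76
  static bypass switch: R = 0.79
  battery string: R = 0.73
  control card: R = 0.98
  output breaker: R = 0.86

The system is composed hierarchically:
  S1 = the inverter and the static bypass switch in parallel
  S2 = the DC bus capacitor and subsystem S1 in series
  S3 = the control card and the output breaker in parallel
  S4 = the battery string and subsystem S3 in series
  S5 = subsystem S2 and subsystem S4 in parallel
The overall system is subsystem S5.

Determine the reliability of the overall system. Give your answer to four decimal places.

0.9630

Parallel (inverter and static bypass switch): 1 − (1 − 0.760000)(1 − 0.790000) = 0.949600
Series (DC bus capacitor and [0.949600]): 0.910000 × 0.949600 = 0.864136
Parallel (control card and output breaker): 1 − (1 − 0.980000)(1 − 0.860000) = 0.997200
Series (battery string and [0.997200]): 0.730000 × 0.997200 = 0.727956
Parallel ([0.864136] and [0.727956]): 1 − (1 − 0.864136)(1 − 0.727956) = 0.9630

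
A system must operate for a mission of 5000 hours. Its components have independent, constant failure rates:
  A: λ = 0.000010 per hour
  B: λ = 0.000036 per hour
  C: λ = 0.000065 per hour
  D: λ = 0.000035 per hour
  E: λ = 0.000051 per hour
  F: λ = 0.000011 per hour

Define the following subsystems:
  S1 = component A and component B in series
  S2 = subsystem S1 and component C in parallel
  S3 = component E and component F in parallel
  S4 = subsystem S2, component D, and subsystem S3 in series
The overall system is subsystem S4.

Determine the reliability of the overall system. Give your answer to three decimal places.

R(A) = exp(−0.000010 × 5000) = 0.95123
R(B) = exp(−0.000036 × 5000) = 0.83527
R(C) = exp(−0.000065 × 5000) = 0.72253
R(D) = exp(−0.000035 × 5000) = 0.83946
R(E) = exp(−0.000051 × 5000) = 0.77492
R(F) = exp(−0.000011 × 5000) = 0.94649
Series (A and B): 0.95123 × 0.83527 = 0.79453
Parallel ([0.79453] and C): 1 − (1 − 0.79453)(1 − 0.72253) = 0.94299
Parallel (E and F): 1 − (1 − 0.77492)(1 − 0.94649) = 0.98796
Series ([0.94299], D, and [0.98796]): 0.94299 × 0.83946 × 0.98796 = 0.782

0.782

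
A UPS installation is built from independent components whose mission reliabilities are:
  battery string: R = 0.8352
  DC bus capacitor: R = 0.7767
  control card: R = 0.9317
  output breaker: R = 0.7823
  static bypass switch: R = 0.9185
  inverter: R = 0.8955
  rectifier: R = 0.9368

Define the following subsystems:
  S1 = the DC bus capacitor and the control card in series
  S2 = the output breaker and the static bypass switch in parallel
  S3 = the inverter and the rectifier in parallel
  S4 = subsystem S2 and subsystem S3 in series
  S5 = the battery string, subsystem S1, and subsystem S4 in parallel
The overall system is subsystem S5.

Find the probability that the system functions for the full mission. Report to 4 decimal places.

Series (DC bus capacitor and control card): 0.776700 × 0.931700 = 0.723651
Parallel (output breaker and static bypass switch): 1 − (1 − 0.782300)(1 − 0.918500) = 0.982257
Parallel (inverter and rectifier): 1 − (1 − 0.895500)(1 − 0.936800) = 0.993396
Series ([0.982257] and [0.993396]): 0.982257 × 0.993396 = 0.975770
Parallel (battery string, [0.723651], and [0.975770]): 1 − (1 − 0.835200)(1 − 0.723651)(1 − 0.975770) = 0.9989

0.9989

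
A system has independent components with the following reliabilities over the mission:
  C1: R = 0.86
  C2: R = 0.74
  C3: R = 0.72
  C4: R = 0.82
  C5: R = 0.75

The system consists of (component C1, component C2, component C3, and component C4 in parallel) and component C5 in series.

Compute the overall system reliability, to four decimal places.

0.7486

Parallel (C1, C2, C3, and C4): 1 − (1 − 0.860000)(1 − 0.740000)(1 − 0.720000)(1 − 0.820000) = 0.998165
Series ([0.998165] and C5): 0.998165 × 0.750000 = 0.7486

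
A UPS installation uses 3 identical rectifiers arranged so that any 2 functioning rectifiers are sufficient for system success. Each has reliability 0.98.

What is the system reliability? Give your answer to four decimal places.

0.9988

R = Σ_{i=2}^{3} C(3,i) p^i (1−p)^{3−i} with p = 0.98
C(3,2)·0.98^2·0.02^1 = 0.057624
C(3,3)·0.98^3·0.02^0 = 0.941192
Sum = 0.9988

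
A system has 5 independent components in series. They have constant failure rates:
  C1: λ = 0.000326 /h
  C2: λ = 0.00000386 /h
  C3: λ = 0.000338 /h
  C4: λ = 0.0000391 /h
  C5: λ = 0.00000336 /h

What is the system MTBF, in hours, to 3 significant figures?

1410

Series of exponential components: λ_sys = Σ λ_i
λ_sys = 0.000326 + 0.00000386 + 0.000338 + 0.0000391 + 0.00000336 = 7.1032e-04 /h
MTBF = 1 / λ_sys = 1410 h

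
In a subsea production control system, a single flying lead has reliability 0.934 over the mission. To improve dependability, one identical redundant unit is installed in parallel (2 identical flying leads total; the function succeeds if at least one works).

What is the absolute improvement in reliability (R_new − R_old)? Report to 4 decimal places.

0.0616

R_before = 0.934
R_after = 1 − (1 − 0.934)^2 = 0.9956
ΔR = 0.9956 − 0.934 = 0.0616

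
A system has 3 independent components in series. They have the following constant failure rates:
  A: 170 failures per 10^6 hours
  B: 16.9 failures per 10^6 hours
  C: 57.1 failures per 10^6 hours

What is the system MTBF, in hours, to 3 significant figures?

4100

Series of exponential components: λ_sys = Σ λ_i
λ_sys = 0.000170 + 0.0000169 + 0.0000571 = 2.4400e-04 /h
MTBF = 1 / λ_sys = 4100 h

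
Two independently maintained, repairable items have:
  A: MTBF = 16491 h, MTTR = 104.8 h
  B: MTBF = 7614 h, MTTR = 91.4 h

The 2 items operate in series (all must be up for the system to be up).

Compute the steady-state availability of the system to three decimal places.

0.982

A(A) = MTBF/(MTBF+MTTR) = 16491/(16491+104.8) = 0.993685
A(B) = MTBF/(MTBF+MTTR) = 7614/(7614+91.4) = 0.988138
Series availability: 0.993685 × 0.988138 = 0.982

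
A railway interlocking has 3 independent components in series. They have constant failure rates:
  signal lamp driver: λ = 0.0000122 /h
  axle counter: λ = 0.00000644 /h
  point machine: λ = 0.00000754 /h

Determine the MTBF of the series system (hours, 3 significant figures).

Series of exponential components: λ_sys = Σ λ_i
λ_sys = 0.0000122 + 0.00000644 + 0.00000754 = 2.6180e-05 /h
MTBF = 1 / λ_sys = 38200 h

38200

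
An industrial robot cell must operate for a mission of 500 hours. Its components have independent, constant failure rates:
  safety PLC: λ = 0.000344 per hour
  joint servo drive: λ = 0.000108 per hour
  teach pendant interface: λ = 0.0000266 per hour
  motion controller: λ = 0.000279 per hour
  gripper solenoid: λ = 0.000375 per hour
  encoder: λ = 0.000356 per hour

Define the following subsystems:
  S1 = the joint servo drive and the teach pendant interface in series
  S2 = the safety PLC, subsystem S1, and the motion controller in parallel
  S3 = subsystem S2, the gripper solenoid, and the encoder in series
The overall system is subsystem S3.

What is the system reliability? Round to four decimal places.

R(safety PLC) = exp(−0.000344 × 500) = 0.841979
R(joint servo drive) = exp(−0.000108 × 500) = 0.947432
R(teach pendant interface) = exp(−0.0000266 × 500) = 0.986788
R(motion controller) = exp(−0.000279 × 500) = 0.869793
R(gripper solenoid) = exp(−0.000375 × 500) = 0.829029
R(encoder) = exp(−0.000356 × 500) = 0.836942
Series (joint servo drive and teach pendant interface): 0.947432 × 0.986788 = 0.934915
Parallel (safety PLC, [0.934915], and motion controller): 1 − (1 − 0.841979)(1 − 0.934915)(1 − 0.869793) = 0.998661
Series ([0.998661], gripper solenoid, and encoder): 0.998661 × 0.829029 × 0.836942 = 0.6929

0.6929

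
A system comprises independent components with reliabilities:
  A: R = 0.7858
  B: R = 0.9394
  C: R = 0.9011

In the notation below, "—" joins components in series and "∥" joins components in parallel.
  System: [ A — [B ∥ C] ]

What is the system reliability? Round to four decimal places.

Parallel (B and C): 1 − (1 − 0.939400)(1 − 0.901100) = 0.994007
Series (A and [0.994007]): 0.785800 × 0.994007 = 0.7811

0.7811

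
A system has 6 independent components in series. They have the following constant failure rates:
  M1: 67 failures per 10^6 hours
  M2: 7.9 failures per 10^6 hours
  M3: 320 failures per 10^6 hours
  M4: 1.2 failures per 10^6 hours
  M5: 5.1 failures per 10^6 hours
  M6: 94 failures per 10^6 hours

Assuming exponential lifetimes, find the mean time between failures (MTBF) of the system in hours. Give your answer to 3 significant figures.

2020

Series of exponential components: λ_sys = Σ λ_i
λ_sys = 0.000067 + 0.0000079 + 0.00032 + 0.0000012 + 0.0000051 + 0.000094 = 4.9520e-04 /h
MTBF = 1 / λ_sys = 2020 h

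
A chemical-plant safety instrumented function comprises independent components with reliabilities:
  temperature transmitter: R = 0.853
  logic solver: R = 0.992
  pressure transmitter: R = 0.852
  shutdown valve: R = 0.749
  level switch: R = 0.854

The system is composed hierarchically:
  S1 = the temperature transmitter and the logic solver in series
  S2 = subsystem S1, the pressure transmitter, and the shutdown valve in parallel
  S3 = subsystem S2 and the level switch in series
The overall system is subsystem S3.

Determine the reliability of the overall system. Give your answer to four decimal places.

Series (temperature transmitter and logic solver): 0.853000 × 0.992000 = 0.846176
Parallel ([0.846176], pressure transmitter, and shutdown valve): 1 − (1 − 0.846176)(1 − 0.852000)(1 − 0.749000) = 0.994286
Series ([0.994286] and level switch): 0.994286 × 0.854000 = 0.8491

0.8491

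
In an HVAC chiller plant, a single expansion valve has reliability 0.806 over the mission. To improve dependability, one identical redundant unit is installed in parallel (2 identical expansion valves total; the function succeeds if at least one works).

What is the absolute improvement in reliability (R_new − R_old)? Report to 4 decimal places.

R_before = 0.806
R_after = 1 − (1 − 0.806)^2 = 0.9624
ΔR = 0.9624 − 0.806 = 0.1564

0.1564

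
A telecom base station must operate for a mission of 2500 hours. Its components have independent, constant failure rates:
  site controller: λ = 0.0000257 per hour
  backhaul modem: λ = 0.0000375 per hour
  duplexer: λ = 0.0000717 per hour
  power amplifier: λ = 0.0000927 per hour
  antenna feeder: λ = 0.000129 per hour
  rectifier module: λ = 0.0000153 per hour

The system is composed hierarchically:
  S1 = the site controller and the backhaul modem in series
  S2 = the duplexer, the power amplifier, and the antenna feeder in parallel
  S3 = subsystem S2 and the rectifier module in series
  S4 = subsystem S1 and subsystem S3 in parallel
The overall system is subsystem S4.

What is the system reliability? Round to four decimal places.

0.9932

R(site controller) = exp(−0.0000257 × 2500) = 0.937771
R(backhaul modem) = exp(−0.0000375 × 2500) = 0.910510
R(duplexer) = exp(−0.0000717 × 2500) = 0.835897
R(power amplifier) = exp(−0.0000927 × 2500) = 0.793144
R(antenna feeder) = exp(−0.000129 × 2500) = 0.724336
R(rectifier module) = exp(−0.0000153 × 2500) = 0.962472
Series (site controller and backhaul modem): 0.937771 × 0.910510 = 0.853850
Parallel (duplexer, power amplifier, and antenna feeder): 1 − (1 − 0.835897)(1 − 0.793144)(1 − 0.724336) = 0.990642
Series ([0.990642] and rectifier module): 0.990642 × 0.962472 = 0.953465
Parallel ([0.853850] and [0.953465]): 1 − (1 − 0.853850)(1 − 0.953465) = 0.9932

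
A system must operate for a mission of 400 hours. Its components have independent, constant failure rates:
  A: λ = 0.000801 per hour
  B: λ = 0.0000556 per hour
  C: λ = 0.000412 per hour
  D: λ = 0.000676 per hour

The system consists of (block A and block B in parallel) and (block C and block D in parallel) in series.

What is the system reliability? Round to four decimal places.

0.9582

R(A) = exp(−0.000801 × 400) = 0.725859
R(B) = exp(−0.0000556 × 400) = 0.978005
R(C) = exp(−0.000412 × 400) = 0.848063
R(D) = exp(−0.000676 × 400) = 0.763074
Parallel (A and B): 1 − (1 − 0.725859)(1 − 0.978005) = 0.993970
Parallel (C and D): 1 − (1 − 0.848063)(1 − 0.763074) = 0.964002
Series ([0.993970] and [0.964002]): 0.993970 × 0.964002 = 0.9582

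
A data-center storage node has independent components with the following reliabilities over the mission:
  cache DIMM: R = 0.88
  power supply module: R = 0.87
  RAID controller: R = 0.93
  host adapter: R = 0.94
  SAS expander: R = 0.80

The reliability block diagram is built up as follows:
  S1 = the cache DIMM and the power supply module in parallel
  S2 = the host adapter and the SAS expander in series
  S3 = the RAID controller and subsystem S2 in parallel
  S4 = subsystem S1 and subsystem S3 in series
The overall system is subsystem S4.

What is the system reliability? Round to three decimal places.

Parallel (cache DIMM and power supply module): 1 − (1 − 0.88000)(1 − 0.87000) = 0.98440
Series (host adapter and SAS expander): 0.94000 × 0.80000 = 0.75200
Parallel (RAID controller and [0.75200]): 1 − (1 − 0.93000)(1 − 0.75200) = 0.98264
Series ([0.98440] and [0.98264]): 0.98440 × 0.98264 = 0.967

0.967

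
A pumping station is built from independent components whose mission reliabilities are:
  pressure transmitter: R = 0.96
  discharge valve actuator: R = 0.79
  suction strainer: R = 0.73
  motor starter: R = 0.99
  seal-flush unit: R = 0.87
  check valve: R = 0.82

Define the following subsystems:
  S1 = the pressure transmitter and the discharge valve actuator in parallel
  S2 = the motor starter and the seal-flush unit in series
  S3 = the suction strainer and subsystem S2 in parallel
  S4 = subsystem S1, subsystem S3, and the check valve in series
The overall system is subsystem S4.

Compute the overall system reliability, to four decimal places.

Parallel (pressure transmitter and discharge valve actuator): 1 − (1 − 0.960000)(1 − 0.790000) = 0.991600
Series (motor starter and seal-flush unit): 0.990000 × 0.870000 = 0.861300
Parallel (suction strainer and [0.861300]): 1 − (1 − 0.730000)(1 − 0.861300) = 0.962551
Series ([0.991600], [0.962551], and check valve): 0.991600 × 0.962551 × 0.820000 = 0.7827

0.7827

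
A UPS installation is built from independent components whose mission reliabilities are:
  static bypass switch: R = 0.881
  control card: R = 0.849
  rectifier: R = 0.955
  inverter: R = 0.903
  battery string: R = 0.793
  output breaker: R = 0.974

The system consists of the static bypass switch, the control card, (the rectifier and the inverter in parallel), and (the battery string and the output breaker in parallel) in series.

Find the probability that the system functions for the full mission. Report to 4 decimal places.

Parallel (rectifier and inverter): 1 − (1 − 0.955000)(1 − 0.903000) = 0.995635
Parallel (battery string and output breaker): 1 − (1 − 0.793000)(1 − 0.974000) = 0.994618
Series (static bypass switch, control card, [0.995635], and [0.994618]): 0.881000 × 0.849000 × 0.995635 × 0.994618 = 0.7407

0.7407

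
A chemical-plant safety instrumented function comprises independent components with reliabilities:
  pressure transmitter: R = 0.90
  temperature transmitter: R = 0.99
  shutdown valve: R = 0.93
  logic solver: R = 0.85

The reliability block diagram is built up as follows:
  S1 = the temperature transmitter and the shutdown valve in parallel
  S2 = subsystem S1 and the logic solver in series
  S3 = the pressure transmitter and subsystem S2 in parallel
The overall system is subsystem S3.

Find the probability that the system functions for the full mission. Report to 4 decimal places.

0.9849

Parallel (temperature transmitter and shutdown valve): 1 − (1 − 0.990000)(1 − 0.930000) = 0.999300
Series ([0.999300] and logic solver): 0.999300 × 0.850000 = 0.849405
Parallel (pressure transmitter and [0.849405]): 1 − (1 − 0.900000)(1 − 0.849405) = 0.9849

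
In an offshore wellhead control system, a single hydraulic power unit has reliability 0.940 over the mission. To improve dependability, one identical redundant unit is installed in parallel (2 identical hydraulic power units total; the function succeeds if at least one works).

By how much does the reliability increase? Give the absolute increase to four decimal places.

0.0564

R_before = 0.940
R_after = 1 − (1 − 0.940)^2 = 0.9964
ΔR = 0.9964 − 0.940 = 0.0564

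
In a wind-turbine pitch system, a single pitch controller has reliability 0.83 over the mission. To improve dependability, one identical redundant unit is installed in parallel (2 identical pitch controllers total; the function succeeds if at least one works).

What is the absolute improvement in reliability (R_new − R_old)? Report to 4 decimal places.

R_before = 0.83
R_after = 1 − (1 − 0.83)^2 = 0.9711
ΔR = 0.9711 − 0.83 = 0.1411

0.1411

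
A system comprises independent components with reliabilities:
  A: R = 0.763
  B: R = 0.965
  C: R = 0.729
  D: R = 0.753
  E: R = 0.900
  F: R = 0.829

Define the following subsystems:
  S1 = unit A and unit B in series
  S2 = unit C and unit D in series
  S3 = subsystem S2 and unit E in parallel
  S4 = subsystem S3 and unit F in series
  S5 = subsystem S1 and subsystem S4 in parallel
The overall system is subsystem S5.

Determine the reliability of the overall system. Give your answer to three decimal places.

Series (A and B): 0.76300 × 0.96500 = 0.73630
Series (C and D): 0.72900 × 0.75300 = 0.54894
Parallel ([0.54894] and E): 1 − (1 − 0.54894)(1 − 0.90000) = 0.95489
Series ([0.95489] and F): 0.95489 × 0.82900 = 0.79160
Parallel ([0.73630] and [0.79160]): 1 − (1 − 0.73630)(1 − 0.79160) = 0.945

0.945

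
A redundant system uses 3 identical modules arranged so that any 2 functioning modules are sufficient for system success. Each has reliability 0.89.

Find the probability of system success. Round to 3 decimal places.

0.966

R = Σ_{i=2}^{3} C(3,i) p^i (1−p)^{3−i} with p = 0.89
C(3,2)·0.89^2·0.11^1 = 0.26139
C(3,3)·0.89^3·0.11^0 = 0.70497
Sum = 0.966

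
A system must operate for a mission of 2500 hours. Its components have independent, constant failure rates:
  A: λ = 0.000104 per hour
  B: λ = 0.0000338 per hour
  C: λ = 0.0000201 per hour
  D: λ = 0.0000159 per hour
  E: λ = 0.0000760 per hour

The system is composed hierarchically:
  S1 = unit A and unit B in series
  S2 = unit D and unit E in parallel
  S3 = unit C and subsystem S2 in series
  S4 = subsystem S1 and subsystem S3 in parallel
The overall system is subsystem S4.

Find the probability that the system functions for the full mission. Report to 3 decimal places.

0.984

R(A) = exp(−0.000104 × 2500) = 0.77105
R(B) = exp(−0.0000338 × 2500) = 0.91897
R(C) = exp(−0.0000201 × 2500) = 0.95099
R(D) = exp(−0.0000159 × 2500) = 0.96103
R(E) = exp(−0.0000760 × 2500) = 0.82696
Series (A and B): 0.77105 × 0.91897 = 0.70857
Parallel (D and E): 1 − (1 − 0.96103)(1 − 0.82696) = 0.99326
Series (C and [0.99326]): 0.95099 × 0.99326 = 0.94458
Parallel ([0.70857] and [0.94458]): 1 − (1 − 0.70857)(1 − 0.94458) = 0.984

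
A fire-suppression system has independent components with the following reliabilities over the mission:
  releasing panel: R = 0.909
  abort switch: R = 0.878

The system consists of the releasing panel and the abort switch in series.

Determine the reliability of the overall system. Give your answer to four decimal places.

Series (releasing panel and abort switch): 0.909000 × 0.878000 = 0.7981

0.7981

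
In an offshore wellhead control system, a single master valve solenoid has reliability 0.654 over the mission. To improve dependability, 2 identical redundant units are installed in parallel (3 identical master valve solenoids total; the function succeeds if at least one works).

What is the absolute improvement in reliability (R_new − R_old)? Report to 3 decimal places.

R_before = 0.654
R_after = 1 − (1 − 0.654)^3 = 0.959
ΔR = 0.959 − 0.654 = 0.305

0.305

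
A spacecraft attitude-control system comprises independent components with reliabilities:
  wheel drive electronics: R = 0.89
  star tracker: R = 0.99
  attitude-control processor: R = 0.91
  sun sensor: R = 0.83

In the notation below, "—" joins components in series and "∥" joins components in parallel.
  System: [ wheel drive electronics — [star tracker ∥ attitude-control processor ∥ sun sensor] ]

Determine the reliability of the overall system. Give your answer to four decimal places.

Parallel (star tracker, attitude-control processor, and sun sensor): 1 − (1 − 0.990000)(1 − 0.910000)(1 − 0.830000) = 0.999847
Series (wheel drive electronics and [0.999847]): 0.890000 × 0.999847 = 0.8899

0.8899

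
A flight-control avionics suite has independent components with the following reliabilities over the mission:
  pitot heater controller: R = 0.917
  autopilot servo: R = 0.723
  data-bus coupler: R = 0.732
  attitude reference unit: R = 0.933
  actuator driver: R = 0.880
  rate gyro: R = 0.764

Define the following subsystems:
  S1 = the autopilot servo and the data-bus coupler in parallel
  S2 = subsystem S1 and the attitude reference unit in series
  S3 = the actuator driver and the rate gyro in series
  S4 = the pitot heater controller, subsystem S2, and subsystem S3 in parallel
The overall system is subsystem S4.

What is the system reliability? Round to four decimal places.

0.9963

Parallel (autopilot servo and data-bus coupler): 1 − (1 − 0.723000)(1 − 0.732000) = 0.925764
Series ([0.925764] and attitude reference unit): 0.925764 × 0.933000 = 0.863738
Series (actuator driver and rate gyro): 0.880000 × 0.764000 = 0.672320
Parallel (pitot heater controller, [0.863738], and [0.672320]): 1 − (1 − 0.917000)(1 − 0.863738)(1 − 0.672320) = 0.9963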